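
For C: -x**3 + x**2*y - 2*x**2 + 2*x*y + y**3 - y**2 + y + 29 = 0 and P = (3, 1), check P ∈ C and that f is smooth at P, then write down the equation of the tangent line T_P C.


Tangent line at P: -31*x + 17*y + 76 = 0.

Step 1: f(3, 1) = 0, so P lies on C.
Step 2: partial derivatives
  f_x(x, y) = -3*x**2 + 2*x*y - 4*x + 2*y, f_y(x, y) = x**2 + 2*x + 3*y**2 - 2*y + 1.
  f_x(P) = -31, f_y(P) = 17 (gradient nonzero, so P is smooth).
Step 3: tangent line at P: -31·(x − 3) + 17·(y − 1) = 0.
Expanding: -31*x + 17*y + 76 = 0.


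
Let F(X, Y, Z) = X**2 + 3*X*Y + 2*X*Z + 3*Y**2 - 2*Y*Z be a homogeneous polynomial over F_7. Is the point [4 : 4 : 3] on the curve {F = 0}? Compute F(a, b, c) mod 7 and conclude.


F(4,4,3) ≡ 0 (mod 7); P is on the curve.

Evaluate F(4, 4, 3) term-by-term (mod 7).
  X**2 ↦ 1·16·1·1 = 16
  3*X*Y ↦ 3·4·4·1 = 48
  2*X*Z ↦ 2·4·1·3 = 24
  3*Y**2 ↦ 3·1·16·1 = 48
  -2*Y*Z ↦ -2·1·4·3 = -24
Sum: F(4, 4, 3) = (16) + (48) + (24) + (48) + (-24) = 112.
Reducing mod 7: 112 ≡ 0 (mod 7).
Since F(a, b, c) ≡ 0 (mod 7), P lies on the curve.


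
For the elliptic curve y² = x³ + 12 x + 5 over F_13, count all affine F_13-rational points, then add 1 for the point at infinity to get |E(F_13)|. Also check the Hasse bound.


Affine points = {(3, 4), (3, 9), (4, 0), (7, 4), (7, 9), (9, 6), (9, 7), (11, 5), (11, 8)}; affine count = 9; |E(F_13)| = 10.

Discriminant check: Δ ∝ 4a³ + 27b² = 4·12³ + 27·5² = 4·1728 + 27·25 ≡ 8 (mod 13). Nonzero ⇒ E is nonsingular.
For each x ∈ F_13, compute rhs = x³ + 12·x + 5 mod 13, then count y ∈ F_13 with y² ≡ rhs.
  x = 0: rhs = 5, matching y values: none (0 points).
  x = 1: rhs = 5, matching y values: none (0 points).
  x = 2: rhs = 11, matching y values: none (0 points).
  x = 3: rhs = 3, matching y values: 4, 9 (2 points).
  x = 4: rhs = 0, matching y values: 0 (1 points).
  x = 5: rhs = 8, matching y values: none (0 points).
  x = 6: rhs = 7, matching y values: none (0 points).
  x = 7: rhs = 3, matching y values: 4, 9 (2 points).
  x = 8: rhs = 2, matching y values: none (0 points).
  x = 9: rhs = 10, matching y values: 6, 7 (2 points).
  x = 10: rhs = 7, matching y values: none (0 points).
  x = 11: rhs = 12, matching y values: 5, 8 (2 points).
  x = 12: rhs = 5, matching y values: none (0 points).
Total affine count: 9.
Full point count |E(F_13)| = 9 + 1 = 10.
Hasse bound: |10 − (13+1)| = |-4| = 4 ≤ 2√13 ≈ 7.2111 ✓.


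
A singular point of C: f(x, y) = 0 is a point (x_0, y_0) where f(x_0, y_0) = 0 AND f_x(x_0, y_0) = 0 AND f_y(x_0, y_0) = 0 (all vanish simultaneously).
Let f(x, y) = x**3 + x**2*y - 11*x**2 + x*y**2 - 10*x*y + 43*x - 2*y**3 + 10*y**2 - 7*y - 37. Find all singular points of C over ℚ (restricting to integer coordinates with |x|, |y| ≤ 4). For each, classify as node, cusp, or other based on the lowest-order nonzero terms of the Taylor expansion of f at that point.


Singular points: {(3, 2)}; classification: cusp.

Compute partial derivatives:
  f_x = 3*x**2 + 2*x*y - 22*x + y**2 - 10*y + 43.
  f_y = x**2 + 2*x*y - 10*x - 6*y**2 + 20*y - 7.
Scan x_0 ∈ {−4, ..., 4}. For each x_0, f_y(x_0, y) is a polynomial in y; find its integer roots y ∈ {−4, ..., 4}, then test f_x and f at those candidates.
  x = -4: f_y(-4, y) = -6*y**2 + 12*y + 49; no integer root y with |y| ≤ 4.
  x = -3: f_y(-3, y) = -6*y**2 + 14*y + 32; no integer root y with |y| ≤ 4.
  x = -2: f_y(-2, y) = -6*y**2 + 16*y + 17; no integer root y with |y| ≤ 4.
  x = -1: f_y(-1, y) = -6*y**2 + 18*y + 4; no integer root y with |y| ≤ 4.
  x = 0: f_y(0, y) = -6*y**2 + 20*y - 7; no integer root y with |y| ≤ 4.
  x = 1: f_y(1, y) = -6*y**2 + 22*y - 16; vanishes at y ∈ {1}. (1, 1): f_x = 17 ≠ 0.
  x = 2: f_y(2, y) = -6*y**2 + 24*y - 23; no integer root y with |y| ≤ 4.
  x = 3: f_y(3, y) = -6*y**2 + 26*y - 28; vanishes at y ∈ {2}. (3, 2): f_x = 0, f = 0 — SINGULAR.
  x = 4: f_y(4, y) = -6*y**2 + 28*y - 31; no integer root y with |y| ≤ 4.
Only singular point on the grid: (3, 2).
Classify: substitute x = 3 + u, y = 2 + v and expand: f = u**3 + u**2*v + u*v**2 - 2*v**3 + v**2.
No constant or linear terms (consistent with a singular point). Quadratic part: v**2. Cubic part: u**3 + u**2*v + u*v**2 - 2*v**3.
The quadratic part v**2 is a perfect square, so there is a single (double) tangent line v = 0, i.e. y = 2. Restricting the cubic part to that line (v = 0) leaves u**3 ≠ 0, so f is not divisible by v and the branch is v² ≈ -u**3 to lowest order — this is a cusp.
Classification: cusp.


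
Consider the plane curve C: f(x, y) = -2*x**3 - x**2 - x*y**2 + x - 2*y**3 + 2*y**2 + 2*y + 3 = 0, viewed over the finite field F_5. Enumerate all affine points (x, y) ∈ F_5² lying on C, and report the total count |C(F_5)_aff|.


Affine F_5-points: {(0, 1), (0, 4), (2, 0), (2, 1), (2, 4)}; count = 5.

For each of the 25 pairs (x, y) ∈ F_5², evaluate f(x, y) mod 5. Record the zeros.
  x = 0: [0↦3, 1↦0, 2↦4, 3↦3, 4↦0]  zeros at y ∈ {1, 4}
  x = 1: [0↦1, 1↦2, 2↦3, 3↦2, 4↦2]  zeros at y ∈ ∅
  x = 2: [0↦0, 1↦0, 2↦3, 3↦2, 4↦0]  zeros at y ∈ {0, 1, 4}
  x = 3: [0↦3, 1↦2, 2↦2, 3↦1, 4↦2]  zeros at y ∈ ∅
  x = 4: [0↦3, 1↦1, 2↦3, 3↦2, 4↦1]  zeros at y ∈ ∅
Collecting zeros: affine points = {(0, 1), (0, 4), (2, 0), (2, 1), (2, 4)}.
Total count |C(F_5)_aff| = 5.


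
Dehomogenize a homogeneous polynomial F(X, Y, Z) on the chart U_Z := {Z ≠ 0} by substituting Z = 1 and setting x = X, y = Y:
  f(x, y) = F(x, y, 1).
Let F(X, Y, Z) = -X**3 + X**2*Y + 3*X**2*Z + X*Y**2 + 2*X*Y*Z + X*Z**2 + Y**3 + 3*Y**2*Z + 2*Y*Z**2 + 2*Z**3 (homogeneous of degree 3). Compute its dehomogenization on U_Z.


f(x, y) = -x**3 + x**2*y + 3*x**2 + x*y**2 + 2*x*y + x + y**3 + 3*y**2 + 2*y + 2

On U_Z we set Z = 1. Each monomial c·X^i·Y^j·Z^k in F becomes c·x^i·y^j·1^k = c·x^i·y^j.
Substituting Z = 1: F(X, Y, 1) = -x**3 + x**2*y + 3*x**2 + x*y**2 + 2*x*y + x + y**3 + 3*y**2 + 2*y + 2.
Note: deg(f) ≤ deg(F) = 3; strict inequality happens when F is divisible by Z (lost terms).


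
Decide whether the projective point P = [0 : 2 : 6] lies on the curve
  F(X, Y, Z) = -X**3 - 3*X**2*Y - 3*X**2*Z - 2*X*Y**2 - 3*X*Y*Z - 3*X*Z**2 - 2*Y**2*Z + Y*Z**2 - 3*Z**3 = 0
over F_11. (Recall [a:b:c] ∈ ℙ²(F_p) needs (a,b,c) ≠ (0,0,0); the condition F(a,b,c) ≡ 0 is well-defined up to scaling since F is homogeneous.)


F(0,2,6) ≡ 3 (mod 11); P is NOT on the curve.

Evaluate F(0, 2, 6) term-by-term (mod 11).
  -X**3 ↦ -1·0·1·1 = 0
  -3*X**2*Y ↦ -3·0·2·1 = 0
  -3*X**2*Z ↦ -3·0·1·6 = 0
  -2*X*Y**2 ↦ -2·0·4·1 = 0
  -3*X*Y*Z ↦ -3·0·2·6 = 0
  -3*X*Z**2 ↦ -3·0·1·36 = 0
  -2*Y**2*Z ↦ -2·1·4·6 = -48
  Y*Z**2 ↦ 1·1·2·36 = 72
  -3*Z**3 ↦ -3·1·1·216 = -648
Sum: F(0, 2, 6) = (0) + (0) + (0) + (0) + (0) + (0) + (-48) + (72) + (-648) = -624.
Reducing mod 11: -624 ≡ 3 (mod 11).
Since F(a, b, c) ≡ 3 ≠ 0 (mod 11), P does NOT lie on the curve.


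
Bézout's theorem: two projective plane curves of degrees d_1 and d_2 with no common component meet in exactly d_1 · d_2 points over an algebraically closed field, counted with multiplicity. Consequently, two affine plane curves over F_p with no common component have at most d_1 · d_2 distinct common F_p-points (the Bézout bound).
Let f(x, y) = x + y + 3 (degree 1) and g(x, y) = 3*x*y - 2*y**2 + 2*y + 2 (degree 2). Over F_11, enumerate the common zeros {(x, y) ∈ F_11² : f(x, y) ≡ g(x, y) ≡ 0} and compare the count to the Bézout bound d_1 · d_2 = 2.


Common zeros: {(0, 8), (2, 6)}; count = 2; Bézout bound = 2.

deg(f) = 1, deg(g) = 2, so Bézout bound = 2.
Scan x ∈ F_11. For each x, list the y ∈ F_11 with f(x, y) ≡ 0 and those with g(x, y) ≡ 0 (mod 11); the common zeros in that column are the intersection.
  x = 0: f ≡ 0 at y ∈ {8}; g ≡ 0 at y ∈ {4, 8}; common: {8}.
  x = 1: f ≡ 0 at y ∈ {7}; g ≡ 0 at y ∈ ∅; common: ∅.
  x = 2: f ≡ 0 at y ∈ {6}; g ≡ 0 at y ∈ {6, 9}; common: {6}.
  x = 3: f ≡ 0 at y ∈ {5}; g ≡ 0 at y ∈ {1, 10}; common: ∅.
  x = 4: f ≡ 0 at y ∈ {4}; g ≡ 0 at y ∈ {2, 5}; common: ∅.
  x = 5: f ≡ 0 at y ∈ {3}; g ≡ 0 at y ∈ ∅; common: ∅.
  x = 6: f ≡ 0 at y ∈ {2}; g ≡ 0 at y ∈ {3, 7}; common: ∅.
  x = 7: f ≡ 0 at y ∈ {1}; g ≡ 0 at y ∈ ∅; common: ∅.
  x = 8: f ≡ 0 at y ∈ {0}; g ≡ 0 at y ∈ ∅; common: ∅.
  x = 9: f ≡ 0 at y ∈ {10}; g ≡ 0 at y ∈ ∅; common: ∅.
  x = 10: f ≡ 0 at y ∈ {9}; g ≡ 0 at y ∈ ∅; common: ∅.
Collecting: common zeros = {(0, 8), (2, 6)}, so the count is 2.
Comparison with the Bézout bound: 2 ≤ 2 = deg(f)·deg(g), as expected for curves with no common component (the bound is attained).


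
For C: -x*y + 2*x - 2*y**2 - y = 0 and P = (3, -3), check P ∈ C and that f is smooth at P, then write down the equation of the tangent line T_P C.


Tangent line at P: 5*x + 8*y + 9 = 0.

Step 1: f(3, -3) = 0, so P lies on C.
Step 2: partial derivatives
  f_x(x, y) = 2 - y, f_y(x, y) = -x - 4*y - 1.
  f_x(P) = 5, f_y(P) = 8 (gradient nonzero, so P is smooth).
Step 3: tangent line at P: 5·(x − 3) + 8·(y − -3) = 0.
Expanding: 5*x + 8*y + 9 = 0.


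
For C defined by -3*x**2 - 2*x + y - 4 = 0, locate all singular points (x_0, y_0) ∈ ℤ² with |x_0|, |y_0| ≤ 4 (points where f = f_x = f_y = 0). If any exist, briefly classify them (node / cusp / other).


No singular points in the scanned grid; C is smooth there.

Compute partial derivatives:
  f_x = -6*x - 2.
  f_y = 1.
f_y = 1 is a nonzero constant, so f_y never vanishes: no point (x, y) can satisfy f = f_x = f_y = 0. In particular no (x, y) ∈ {−4, ..., 4}² is singular; the curve is smooth.


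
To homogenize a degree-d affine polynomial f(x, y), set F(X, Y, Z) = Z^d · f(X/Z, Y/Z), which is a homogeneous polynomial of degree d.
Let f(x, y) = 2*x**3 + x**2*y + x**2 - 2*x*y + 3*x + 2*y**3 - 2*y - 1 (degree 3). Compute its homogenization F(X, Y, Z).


F(X, Y, Z) = 2*X**3 + X**2*Y + X**2*Z - 2*X*Y*Z + 3*X*Z**2 + 2*Y**3 - 2*Y*Z**2 - Z**3

deg(f) = 3.
Substitute x = X/Z, y = Y/Z into f, then multiply by Z^3.
  monomial 2·x^3·y^0 ↦ 2·X^3·Y^0·Z^0.
  monomial 1·x^2·y^1 ↦ 1·X^2·Y^1·Z^0.
  monomial 1·x^2·y^0 ↦ 1·X^2·Y^0·Z^1.
  monomial -2·x^1·y^1 ↦ -2·X^1·Y^1·Z^1.
  monomial 3·x^1·y^0 ↦ 3·X^1·Y^0·Z^2.
  monomial 2·x^0·y^3 ↦ 2·X^0·Y^3·Z^0.
  monomial -2·x^0·y^1 ↦ -2·X^0·Y^1·Z^2.
  monomial -1·x^0·y^0 ↦ -1·X^0·Y^0·Z^3.
Collecting: F(X, Y, Z) = 2*X**3 + X**2*Y + X**2*Z - 2*X*Y*Z + 3*X*Z**2 + 2*Y**3 - 2*Y*Z**2 - Z**3.


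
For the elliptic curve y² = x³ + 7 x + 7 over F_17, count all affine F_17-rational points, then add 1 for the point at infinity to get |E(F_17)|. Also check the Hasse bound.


Affine points = {(1, 7), (1, 10), (3, 2), (3, 15), (7, 5), (7, 12), (9, 0), (11, 2), (11, 15), (12, 0), (13, 0), (15, 6), (15, 11), (16, 4), (16, 13)}; affine count = 15; |E(F_17)| = 16.

Discriminant check: Δ ∝ 4a³ + 27b² = 4·7³ + 27·7² = 4·343 + 27·49 ≡ 9 (mod 17). Nonzero ⇒ E is nonsingular.
For each x ∈ F_17, compute rhs = x³ + 7·x + 7 mod 17, then count y ∈ F_17 with y² ≡ rhs.
  x = 0: rhs = 7, matching y values: none (0 points).
  x = 1: rhs = 15, matching y values: 7, 10 (2 points).
  x = 2: rhs = 12, matching y values: none (0 points).
  x = 3: rhs = 4, matching y values: 2, 15 (2 points).
  x = 4: rhs = 14, matching y values: none (0 points).
  x = 5: rhs = 14, matching y values: none (0 points).
  x = 6: rhs = 10, matching y values: none (0 points).
  x = 7: rhs = 8, matching y values: 5, 12 (2 points).
  x = 8: rhs = 14, matching y values: none (0 points).
  x = 9: rhs = 0, matching y values: 0 (1 points).
  x = 10: rhs = 6, matching y values: none (0 points).
  x = 11: rhs = 4, matching y values: 2, 15 (2 points).
  x = 12: rhs = 0, matching y values: 0 (1 points).
  x = 13: rhs = 0, matching y values: 0 (1 points).
  x = 14: rhs = 10, matching y values: none (0 points).
  x = 15: rhs = 2, matching y values: 6, 11 (2 points).
  x = 16: rhs = 16, matching y values: 4, 13 (2 points).
Total affine count: 15.
Full point count |E(F_17)| = 15 + 1 = 16.
Hasse bound: |16 − (17+1)| = |-2| = 2 ≤ 2√17 ≈ 8.2462 ✓.


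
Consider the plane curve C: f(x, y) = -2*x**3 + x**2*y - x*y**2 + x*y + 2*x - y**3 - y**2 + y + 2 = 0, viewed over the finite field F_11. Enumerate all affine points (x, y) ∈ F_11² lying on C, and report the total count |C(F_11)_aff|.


Affine F_11-points: {(0, 5), (1, 7), (2, 7), (3, 2), (4, 10), (5, 6), (6, 0), (6, 7), (6, 8), (9, 4), (10, 3)}; count = 11.

For each of the 121 pairs (x, y) ∈ F_11², evaluate f(x, y) mod 11. Record the zeros.
  x = 0: [0↦2, 1↦1, 2↦3, 3↦2, 4↦3, 5↦0, 6↦9, 7↦2, 8↦6, 9↦4, 10↦1]  zeros at y ∈ {5}
  x = 1: [0↦2, 1↦2, 2↦3, 3↦10, 4↦6, 5↦7, 6↦7, 7↦0, 8↦2, 9↦7, 10↦9]  zeros at y ∈ {7}
  x = 2: [0↦1, 1↦4, 2↦6, 3↦1, 4↦5, 5↦1, 6↦5, 7↦0, 8↦2, 9↦5, 10↦3]  zeros at y ∈ {7}
  x = 3: [0↦9, 1↦6, 2↦0, 3↦7, 4↦10, 5↦3, 6↦2, 7↦1, 8↦5, 9↦8, 10↦4]  zeros at y ∈ {2}
  x = 4: [0↦3, 1↦7, 2↦6, 3↦5, 4↦9, 5↦1, 6↦8, 7↦2, 8↦10, 9↦4, 10↦0]  zeros at y ∈ {10}
  x = 5: [0↦4, 1↦6, 2↦1, 3↦5, 4↦1, 5↦5, 6↦0, 7↦2, 8↦5, 9↦3, 10↦1]  zeros at y ∈ {6}
  x = 6: [0↦0, 1↦2, 2↦6, 3↦6, 4↦7, 5↦3, 6↦10, 7↦0, 8↦0, 9↦4, 10↦6]  zeros at y ∈ {0, 7, 8}
  x = 7: [0↦1, 1↦5, 2↦9, 3↦7, 4↦4, 5↦5, 6↦4, 7↦6, 8↦5, 9↦6, 10↦3]  zeros at y ∈ ∅
  x = 8: [0↦6, 1↦3, 2↦9, 3↦7, 4↦2, 5↦10, 6↦3, 7↦8, 8↦8, 9↦8, 10↦2]  zeros at y ∈ ∅
  x = 9: [0↦3, 1↦6, 2↦5, 3↦5, 4↦0, 5↦6, 6↦6, 7↦5, 8↦8, 9↦9, 10↦2]  zeros at y ∈ {4}
  x = 10: [0↦2, 1↦2, 2↦7, 3↦0, 4↦8, 5↦3, 6↦1, 7↦7, 8↦4, 9↦8, 10↦2]  zeros at y ∈ {3}
Collecting zeros: affine points = {(0, 5), (1, 7), (2, 7), (3, 2), (4, 10), (5, 6), (6, 0), (6, 7), (6, 8), (9, 4), (10, 3)}.
Total count |C(F_11)_aff| = 11.


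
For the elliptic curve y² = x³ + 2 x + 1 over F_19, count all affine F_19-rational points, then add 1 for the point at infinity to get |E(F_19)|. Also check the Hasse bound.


Affine points = {(0, 1), (0, 18), (1, 2), (1, 17), (4, 4), (4, 15), (6, 1), (6, 18), (7, 4), (7, 15), (8, 4), (8, 15), (9, 8), (9, 11), (11, 9), (11, 10), (12, 9), (12, 10), (13, 1), (13, 18), (15, 9), (15, 10), (16, 5), (16, 14), (18, 6), (18, 13)}; affine count = 26; |E(F_19)| = 27.

Discriminant check: Δ ∝ 4a³ + 27b² = 4·2³ + 27·1² = 4·8 + 27·1 ≡ 2 (mod 19). Nonzero ⇒ E is nonsingular.
For each x ∈ F_19, compute rhs = x³ + 2·x + 1 mod 19, then count y ∈ F_19 with y² ≡ rhs.
  x = 0: rhs = 1, matching y values: 1, 18 (2 points).
  x = 1: rhs = 4, matching y values: 2, 17 (2 points).
  x = 2: rhs = 13, matching y values: none (0 points).
  x = 3: rhs = 15, matching y values: none (0 points).
  x = 4: rhs = 16, matching y values: 4, 15 (2 points).
  x = 5: rhs = 3, matching y values: none (0 points).
  x = 6: rhs = 1, matching y values: 1, 18 (2 points).
  x = 7: rhs = 16, matching y values: 4, 15 (2 points).
  x = 8: rhs = 16, matching y values: 4, 15 (2 points).
  x = 9: rhs = 7, matching y values: 8, 11 (2 points).
  x = 10: rhs = 14, matching y values: none (0 points).
  x = 11: rhs = 5, matching y values: 9, 10 (2 points).
  x = 12: rhs = 5, matching y values: 9, 10 (2 points).
  x = 13: rhs = 1, matching y values: 1, 18 (2 points).
  x = 14: rhs = 18, matching y values: none (0 points).
  x = 15: rhs = 5, matching y values: 9, 10 (2 points).
  x = 16: rhs = 6, matching y values: 5, 14 (2 points).
  x = 17: rhs = 8, matching y values: none (0 points).
  x = 18: rhs = 17, matching y values: 6, 13 (2 points).
Total affine count: 26.
Full point count |E(F_19)| = 26 + 1 = 27.
Hasse bound: |27 − (19+1)| = |7| = 7 ≤ 2√19 ≈ 8.7178 ✓.


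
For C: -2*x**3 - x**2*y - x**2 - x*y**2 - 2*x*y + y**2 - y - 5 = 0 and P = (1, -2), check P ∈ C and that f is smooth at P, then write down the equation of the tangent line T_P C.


Tangent line at P: -4*x - 4*y - 4 = 0.

Step 1: f(1, -2) = 0, so P lies on C.
Step 2: partial derivatives
  f_x(x, y) = -6*x**2 - 2*x*y - 2*x - y**2 - 2*y, f_y(x, y) = -x**2 - 2*x*y - 2*x + 2*y - 1.
  f_x(P) = -4, f_y(P) = -4 (gradient nonzero, so P is smooth).
Step 3: tangent line at P: -4·(x − 1) + -4·(y − -2) = 0.
Expanding: -4*x - 4*y - 4 = 0.


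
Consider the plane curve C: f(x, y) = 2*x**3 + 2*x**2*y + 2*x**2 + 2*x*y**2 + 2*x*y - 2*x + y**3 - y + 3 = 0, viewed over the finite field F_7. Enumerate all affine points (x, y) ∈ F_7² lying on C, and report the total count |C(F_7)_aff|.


Affine F_7-points: {(0, 4), (2, 3), (3, 2), (4, 1), (4, 2), (4, 3)}; count = 6.

For each of the 49 pairs (x, y) ∈ F_7², evaluate f(x, y) mod 7. Record the zeros.
  x = 0: [0↦3, 1↦3, 2↦2, 3↦6, 4↦0, 5↦4, 6↦3]  zeros at y ∈ {4}
  x = 1: [0↦5, 1↦4, 2↦6, 3↦3, 4↦1, 5↦6, 6↦3]  zeros at y ∈ ∅
  x = 2: [0↦2, 1↦4, 2↦6, 3↦0, 4↦6, 5↦2, 6↦1]  zeros at y ∈ {3}
  x = 3: [0↦6, 1↦1, 2↦0, 3↦2, 4↦6, 5↦4, 6↦2]  zeros at y ∈ {2}
  x = 4: [0↦1, 1↦0, 2↦0, 3↦0, 4↦6, 5↦3, 6↦4]  zeros at y ∈ {1, 2, 3}
  x = 5: [0↦6, 1↦6, 2↦4, 3↦6, 4↦4, 5↦4, 6↦5]  zeros at y ∈ ∅
  x = 6: [0↦5, 1↦3, 2↦3, 3↦4, 4↦5, 5↦5, 6↦3]  zeros at y ∈ ∅
Collecting zeros: affine points = {(0, 4), (2, 3), (3, 2), (4, 1), (4, 2), (4, 3)}.
Total count |C(F_7)_aff| = 6.


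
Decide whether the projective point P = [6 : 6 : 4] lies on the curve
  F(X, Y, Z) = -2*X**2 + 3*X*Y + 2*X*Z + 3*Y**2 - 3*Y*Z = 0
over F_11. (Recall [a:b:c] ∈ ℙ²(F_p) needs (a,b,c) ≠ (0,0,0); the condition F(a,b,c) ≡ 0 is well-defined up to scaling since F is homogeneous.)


F(6,6,4) ≡ 10 (mod 11); P is NOT on the curve.

Evaluate F(6, 6, 4) term-by-term (mod 11).
  -2*X**2 ↦ -2·36·1·1 = -72
  3*X*Y ↦ 3·6·6·1 = 108
  2*X*Z ↦ 2·6·1·4 = 48
  3*Y**2 ↦ 3·1·36·1 = 108
  -3*Y*Z ↦ -3·1·6·4 = -72
Sum: F(6, 6, 4) = (-72) + (108) + (48) + (108) + (-72) = 120.
Reducing mod 11: 120 ≡ 10 (mod 11).
Since F(a, b, c) ≡ 10 ≠ 0 (mod 11), P does NOT lie on the curve.


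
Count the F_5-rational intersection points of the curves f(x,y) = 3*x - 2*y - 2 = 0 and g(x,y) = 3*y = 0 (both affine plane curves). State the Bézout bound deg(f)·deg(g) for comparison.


Common zeros: {(4, 0)}; count = 1; Bézout bound = 1.

deg(f) = 1, deg(g) = 1, so Bézout bound = 1.
Scan x ∈ F_5. For each x, list the y ∈ F_5 with f(x, y) ≡ 0 and those with g(x, y) ≡ 0 (mod 5); the common zeros in that column are the intersection.
  x = 0: f ≡ 0 at y ∈ {4}; g ≡ 0 at y ∈ {0}; common: ∅.
  x = 1: f ≡ 0 at y ∈ {3}; g ≡ 0 at y ∈ {0}; common: ∅.
  x = 2: f ≡ 0 at y ∈ {2}; g ≡ 0 at y ∈ {0}; common: ∅.
  x = 3: f ≡ 0 at y ∈ {1}; g ≡ 0 at y ∈ {0}; common: ∅.
  x = 4: f ≡ 0 at y ∈ {0}; g ≡ 0 at y ∈ {0}; common: {0}.
Collecting: common zeros = {(4, 0)}, so the count is 1.
Comparison with the Bézout bound: 1 ≤ 1 = deg(f)·deg(g), as expected for curves with no common component (the bound is attained).


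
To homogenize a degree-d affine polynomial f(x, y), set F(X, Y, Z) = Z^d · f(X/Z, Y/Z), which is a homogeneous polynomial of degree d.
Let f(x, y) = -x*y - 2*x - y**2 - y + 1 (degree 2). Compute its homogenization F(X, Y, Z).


F(X, Y, Z) = -X*Y - 2*X*Z - Y**2 - Y*Z + Z**2

deg(f) = 2.
Substitute x = X/Z, y = Y/Z into f, then multiply by Z^2.
  monomial -1·x^1·y^1 ↦ -1·X^1·Y^1·Z^0.
  monomial -2·x^1·y^0 ↦ -2·X^1·Y^0·Z^1.
  monomial -1·x^0·y^2 ↦ -1·X^0·Y^2·Z^0.
  monomial -1·x^0·y^1 ↦ -1·X^0·Y^1·Z^1.
  monomial 1·x^0·y^0 ↦ 1·X^0·Y^0·Z^2.
Collecting: F(X, Y, Z) = -X*Y - 2*X*Z - Y**2 - Y*Z + Z**2.


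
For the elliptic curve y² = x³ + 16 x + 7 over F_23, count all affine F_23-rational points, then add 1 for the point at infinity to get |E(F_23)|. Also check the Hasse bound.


Affine points = {(1, 1), (1, 22), (2, 1), (2, 22), (3, 6), (3, 17), (7, 5), (7, 18), (8, 7), (8, 16), (9, 11), (9, 12), (12, 8), (12, 15), (14, 10), (14, 13), (16, 9), (16, 14), (18, 3), (18, 20), (20, 1), (20, 22), (21, 6), (21, 17), (22, 6), (22, 17)}; affine count = 26; |E(F_23)| = 27.

Discriminant check: Δ ∝ 4a³ + 27b² = 4·16³ + 27·7² = 4·4096 + 27·49 ≡ 20 (mod 23). Nonzero ⇒ E is nonsingular.
For each x ∈ F_23, compute rhs = x³ + 16·x + 7 mod 23, then count y ∈ F_23 with y² ≡ rhs.
  x = 0: rhs = 7, matching y values: none (0 points).
  x = 1: rhs = 1, matching y values: 1, 22 (2 points).
  x = 2: rhs = 1, matching y values: 1, 22 (2 points).
  x = 3: rhs = 13, matching y values: 6, 17 (2 points).
  x = 4: rhs = 20, matching y values: none (0 points).
  x = 5: rhs = 5, matching y values: none (0 points).
  x = 6: rhs = 20, matching y values: none (0 points).
  x = 7: rhs = 2, matching y values: 5, 18 (2 points).
  x = 8: rhs = 3, matching y values: 7, 16 (2 points).
  x = 9: rhs = 6, matching y values: 11, 12 (2 points).
  x = 10: rhs = 17, matching y values: none (0 points).
  x = 11: rhs = 19, matching y values: none (0 points).
  x = 12: rhs = 18, matching y values: 8, 15 (2 points).
  x = 13: rhs = 20, matching y values: none (0 points).
  x = 14: rhs = 8, matching y values: 10, 13 (2 points).
  x = 15: rhs = 11, matching y values: none (0 points).
  x = 16: rhs = 12, matching y values: 9, 14 (2 points).
  x = 17: rhs = 17, matching y values: none (0 points).
  x = 18: rhs = 9, matching y values: 3, 20 (2 points).
  x = 19: rhs = 17, matching y values: none (0 points).
  x = 20: rhs = 1, matching y values: 1, 22 (2 points).
  x = 21: rhs = 13, matching y values: 6, 17 (2 points).
  x = 22: rhs = 13, matching y values: 6, 17 (2 points).
Total affine count: 26.
Full point count |E(F_23)| = 26 + 1 = 27.
Hasse bound: |27 − (23+1)| = |3| = 3 ≤ 2√23 ≈ 9.5917 ✓.


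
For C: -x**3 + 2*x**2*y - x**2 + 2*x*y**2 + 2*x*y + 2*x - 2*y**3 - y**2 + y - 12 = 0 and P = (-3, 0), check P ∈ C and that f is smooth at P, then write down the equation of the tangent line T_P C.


Tangent line at P: -19*x + 13*y - 57 = 0.

Step 1: f(-3, 0) = 0, so P lies on C.
Step 2: partial derivatives
  f_x(x, y) = -3*x**2 + 4*x*y - 2*x + 2*y**2 + 2*y + 2, f_y(x, y) = 2*x**2 + 4*x*y + 2*x - 6*y**2 - 2*y + 1.
  f_x(P) = -19, f_y(P) = 13 (gradient nonzero, so P is smooth).
Step 3: tangent line at P: -19·(x − -3) + 13·(y − 0) = 0.
Expanding: -19*x + 13*y - 57 = 0.


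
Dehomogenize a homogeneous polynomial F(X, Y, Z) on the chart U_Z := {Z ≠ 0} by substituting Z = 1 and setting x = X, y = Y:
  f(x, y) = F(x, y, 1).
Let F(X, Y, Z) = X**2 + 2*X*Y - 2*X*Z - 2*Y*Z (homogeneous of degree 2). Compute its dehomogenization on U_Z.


f(x, y) = x**2 + 2*x*y - 2*x - 2*y

On U_Z we set Z = 1. Each monomial c·X^i·Y^j·Z^k in F becomes c·x^i·y^j·1^k = c·x^i·y^j.
Substituting Z = 1: F(X, Y, 1) = x**2 + 2*x*y - 2*x - 2*y.
Note: deg(f) ≤ deg(F) = 2; strict inequality happens when F is divisible by Z (lost terms).


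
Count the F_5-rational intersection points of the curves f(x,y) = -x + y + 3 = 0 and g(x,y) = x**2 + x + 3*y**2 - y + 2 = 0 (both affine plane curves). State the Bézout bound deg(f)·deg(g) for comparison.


Common zeros: ∅; count = 0; Bézout bound = 2.

deg(f) = 1, deg(g) = 2, so Bézout bound = 2.
Scan x ∈ F_5. For each x, list the y ∈ F_5 with f(x, y) ≡ 0 and those with g(x, y) ≡ 0 (mod 5); the common zeros in that column are the intersection.
  x = 0: f ≡ 0 at y ∈ {2}; g ≡ 0 at y ∈ ∅; common: ∅.
  x = 1: f ≡ 0 at y ∈ {3}; g ≡ 0 at y ∈ ∅; common: ∅.
  x = 2: f ≡ 0 at y ∈ {4}; g ≡ 0 at y ∈ {1}; common: ∅.
  x = 3: f ≡ 0 at y ∈ {0}; g ≡ 0 at y ∈ ∅; common: ∅.
  x = 4: f ≡ 0 at y ∈ {1}; g ≡ 0 at y ∈ ∅; common: ∅.
Collecting: common zeros = ∅, so the count is 0.
Comparison with the Bézout bound: 0 ≤ 2 = deg(f)·deg(g), as expected for curves with no common component (the affine F_5-count falls short of the bound because intersections may lie at infinity, over extension fields, or carry multiplicity).


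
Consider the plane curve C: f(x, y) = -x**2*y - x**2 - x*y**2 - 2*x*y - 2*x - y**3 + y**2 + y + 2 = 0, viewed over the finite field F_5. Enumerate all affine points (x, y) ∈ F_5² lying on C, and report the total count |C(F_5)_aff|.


Affine F_5-points: {(0, 2), (2, 1), (3, 1), (3, 3), (3, 4), (4, 3)}; count = 6.

For each of the 25 pairs (x, y) ∈ F_5², evaluate f(x, y) mod 5. Record the zeros.
  x = 0: [0↦2, 1↦3, 2↦0, 3↦2, 4↦3]  zeros at y ∈ {2}
  x = 1: [0↦4, 1↦1, 2↦2, 3↦1, 4↦2]  zeros at y ∈ ∅
  x = 2: [0↦4, 1↦0, 2↦3, 3↦2, 4↦1]  zeros at y ∈ {1}
  x = 3: [0↦2, 1↦0, 2↦3, 3↦0, 4↦0]  zeros at y ∈ {1, 3, 4}
  x = 4: [0↦3, 1↦1, 2↦2, 3↦0, 4↦4]  zeros at y ∈ {3}
Collecting zeros: affine points = {(0, 2), (2, 1), (3, 1), (3, 3), (3, 4), (4, 3)}.
Total count |C(F_5)_aff| = 6.


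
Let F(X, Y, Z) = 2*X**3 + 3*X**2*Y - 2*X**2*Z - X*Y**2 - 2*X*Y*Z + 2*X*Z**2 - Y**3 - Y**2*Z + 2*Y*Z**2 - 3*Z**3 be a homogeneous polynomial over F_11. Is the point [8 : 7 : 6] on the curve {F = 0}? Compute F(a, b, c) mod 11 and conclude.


F(8,7,6) ≡ 1 (mod 11); P is NOT on the curve.

Evaluate F(8, 7, 6) term-by-term (mod 11).
  2*X**3 ↦ 2·512·1·1 = 1024
  3*X**2*Y ↦ 3·64·7·1 = 1344
  -2*X**2*Z ↦ -2·64·1·6 = -768
  -X*Y**2 ↦ -1·8·49·1 = -392
  -2*X*Y*Z ↦ -2·8·7·6 = -672
  2*X*Z**2 ↦ 2·8·1·36 = 576
  -Y**3 ↦ -1·1·343·1 = -343
  -Y**2*Z ↦ -1·1·49·6 = -294
  2*Y*Z**2 ↦ 2·1·7·36 = 504
  -3*Z**3 ↦ -3·1·1·216 = -648
Sum: F(8, 7, 6) = (1024) + (1344) + (-768) + (-392) + (-672) + (576) + (-343) + (-294) + (504) + (-648) = 331.
Reducing mod 11: 331 ≡ 1 (mod 11).
Since F(a, b, c) ≡ 1 ≠ 0 (mod 11), P does NOT lie on the curve.


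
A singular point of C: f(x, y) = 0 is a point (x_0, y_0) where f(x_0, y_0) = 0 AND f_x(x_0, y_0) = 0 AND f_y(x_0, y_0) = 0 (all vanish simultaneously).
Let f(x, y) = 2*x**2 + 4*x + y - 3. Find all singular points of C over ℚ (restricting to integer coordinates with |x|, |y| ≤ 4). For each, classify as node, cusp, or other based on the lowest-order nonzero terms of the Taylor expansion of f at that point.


No singular points in the scanned grid; C is smooth there.

Compute partial derivatives:
  f_x = 4*x + 4.
  f_y = 1.
f_y = 1 is a nonzero constant, so f_y never vanishes: no point (x, y) can satisfy f = f_x = f_y = 0. In particular no (x, y) ∈ {−4, ..., 4}² is singular; the curve is smooth.


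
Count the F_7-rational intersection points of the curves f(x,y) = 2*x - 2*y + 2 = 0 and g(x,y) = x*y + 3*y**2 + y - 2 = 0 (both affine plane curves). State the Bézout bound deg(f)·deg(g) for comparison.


Common zeros: {(1, 2), (4, 5)}; count = 2; Bézout bound = 2.

deg(f) = 1, deg(g) = 2, so Bézout bound = 2.
Scan x ∈ F_7. For each x, list the y ∈ F_7 with f(x, y) ≡ 0 and those with g(x, y) ≡ 0 (mod 7); the common zeros in that column are the intersection.
  x = 0: f ≡ 0 at y ∈ {1}; g ≡ 0 at y ∈ {3, 6}; common: ∅.
  x = 1: f ≡ 0 at y ∈ {2}; g ≡ 0 at y ∈ {2}; common: {2}.
  x = 2: f ≡ 0 at y ∈ {3}; g ≡ 0 at y ∈ ∅; common: ∅.
  x = 3: f ≡ 0 at y ∈ {4}; g ≡ 0 at y ∈ ∅; common: ∅.
  x = 4: f ≡ 0 at y ∈ {5}; g ≡ 0 at y ∈ {5}; common: {5}.
  x = 5: f ≡ 0 at y ∈ {6}; g ≡ 0 at y ∈ {1, 4}; common: ∅.
  x = 6: f ≡ 0 at y ∈ {0}; g ≡ 0 at y ∈ ∅; common: ∅.
Collecting: common zeros = {(1, 2), (4, 5)}, so the count is 2.
Comparison with the Bézout bound: 2 ≤ 2 = deg(f)·deg(g), as expected for curves with no common component (the bound is attained).


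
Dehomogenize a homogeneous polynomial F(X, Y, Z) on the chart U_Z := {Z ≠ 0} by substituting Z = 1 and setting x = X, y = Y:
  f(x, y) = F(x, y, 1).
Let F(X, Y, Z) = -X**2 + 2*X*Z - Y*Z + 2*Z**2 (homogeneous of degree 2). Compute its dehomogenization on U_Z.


f(x, y) = -x**2 + 2*x - y + 2

On U_Z we set Z = 1. Each monomial c·X^i·Y^j·Z^k in F becomes c·x^i·y^j·1^k = c·x^i·y^j.
Substituting Z = 1: F(X, Y, 1) = -x**2 + 2*x - y + 2.
Note: deg(f) ≤ deg(F) = 2; strict inequality happens when F is divisible by Z (lost terms).


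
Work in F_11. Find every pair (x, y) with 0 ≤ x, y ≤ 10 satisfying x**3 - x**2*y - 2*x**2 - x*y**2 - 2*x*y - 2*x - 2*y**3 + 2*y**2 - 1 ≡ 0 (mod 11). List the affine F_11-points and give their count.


Affine F_11-points: {(1, 2), (1, 6), (1, 9), (2, 4), (3, 9), (4, 3), (6, 1), (6, 4), (7, 9), (9, 1), (9, 4), (9, 8), (10, 1)}; count = 13.

For each of the 121 pairs (x, y) ∈ F_11², evaluate f(x, y) mod 11. Record the zeros.
  x = 0: [0↦10, 1↦10, 2↦2, 3↦7, 4↦2, 5↦8, 6↦2, 7↦5, 8↦5, 9↦1, 10↦3]  zeros at y ∈ ∅
  x = 1: [0↦7, 1↦3, 2↦0, 3↦8, 4↦4, 5↦9, 6↦0, 7↦9, 8↦2, 9↦0, 10↦2]  zeros at y ∈ {2, 6, 9}
  x = 2: [0↦6, 1↦7, 2↦7, 3↦5, 4↦0, 5↦2, 6↦10, 7↦1, 8↦7, 9↦5, 10↦5]  zeros at y ∈ {4}
  x = 3: [0↦2, 1↦6, 2↦7, 3↦4, 4↦7, 5↦4, 6↦5, 7↦9, 8↦4, 9↦0, 10↦7]  zeros at y ∈ {9}
  x = 4: [0↦1, 1↦6, 2↦6, 3↦0, 4↦9, 5↦10, 6↦2, 7↦6, 8↦10, 9↦2, 10↦3]  zeros at y ∈ {3}
  x = 5: [0↦9, 1↦2, 2↦10, 3↦10, 4↦1, 5↦4, 6↦7, 7↦9, 8↦9, 9↦6, 10↦10]  zeros at y ∈ ∅
  x = 6: [0↦10, 1↦0, 2↦3, 3↦7, 4↦0, 5↦3, 6↦4, 7↦2, 8↦7, 9↦7, 10↦1]  zeros at y ∈ {1, 4}
  x = 7: [0↦10, 1↦6, 2↦2, 3↦8, 4↦1, 5↦2, 6↦10, 7↦2, 8↦10, 9↦0, 10↦4]  zeros at y ∈ {9}
  x = 8: [0↦4, 1↦4, 2↦2, 3↦8, 4↦10, 5↦7, 6↦9, 7↦4, 8↦2, 9↦2, 10↦3]  zeros at y ∈ ∅
  x = 9: [0↦9, 1↦0, 2↦9, 3↦2, 4↦0, 5↦2, 6↦7, 7↦3, 8↦0, 9↦8, 10↦4]  zeros at y ∈ {1, 4, 8}
  x = 10: [0↦9, 1↦0, 2↦7, 3↦7, 4↦10, 5↦4, 6↦10, 7↦5, 8↦10, 9↦2, 10↦2]  zeros at y ∈ {1}
Collecting zeros: affine points = {(1, 2), (1, 6), (1, 9), (2, 4), (3, 9), (4, 3), (6, 1), (6, 4), (7, 9), (9, 1), (9, 4), (9, 8), (10, 1)}.
Total count |C(F_11)_aff| = 13.


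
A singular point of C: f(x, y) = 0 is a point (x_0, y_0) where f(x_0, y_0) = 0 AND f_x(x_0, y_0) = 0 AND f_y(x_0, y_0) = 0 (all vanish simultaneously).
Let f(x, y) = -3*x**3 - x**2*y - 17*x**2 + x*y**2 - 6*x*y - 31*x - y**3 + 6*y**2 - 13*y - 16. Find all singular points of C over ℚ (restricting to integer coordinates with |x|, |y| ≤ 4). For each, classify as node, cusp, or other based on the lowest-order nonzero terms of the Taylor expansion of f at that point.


Singular points: {(-2, 1)}; classification: cusp.

Compute partial derivatives:
  f_x = -9*x**2 - 2*x*y - 34*x + y**2 - 6*y - 31.
  f_y = -x**2 + 2*x*y - 6*x - 3*y**2 + 12*y - 13.
Scan x_0 ∈ {−4, ..., 4}. For each x_0, f_y(x_0, y) is a polynomial in y; find its integer roots y ∈ {−4, ..., 4}, then test f_x and f at those candidates.
  x = -4: f_y(-4, y) = -3*y**2 + 4*y - 5; no integer root y with |y| ≤ 4.
  x = -3: f_y(-3, y) = -3*y**2 + 6*y - 4; no integer root y with |y| ≤ 4.
  x = -2: f_y(-2, y) = -3*y**2 + 8*y - 5; vanishes at y ∈ {1}. (-2, 1): f_x = 0, f = 0 — SINGULAR.
  x = -1: f_y(-1, y) = -3*y**2 + 10*y - 8; vanishes at y ∈ {2}. (-1, 2): f_x = -10 ≠ 0.
  x = 0: f_y(0, y) = -3*y**2 + 12*y - 13; no integer root y with |y| ≤ 4.
  x = 1: f_y(1, y) = -3*y**2 + 14*y - 20; no integer root y with |y| ≤ 4.
  x = 2: f_y(2, y) = -3*y**2 + 16*y - 29; no integer root y with |y| ≤ 4.
  x = 3: f_y(3, y) = -3*y**2 + 18*y - 40; no integer root y with |y| ≤ 4.
  x = 4: f_y(4, y) = -3*y**2 + 20*y - 53; no integer root y with |y| ≤ 4.
Only singular point on the grid: (-2, 1).
Classify: substitute x = -2 + u, y = 1 + v and expand: f = -3*u**3 - u**2*v + u*v**2 - v**3 + v**2.
No constant or linear terms (consistent with a singular point). Quadratic part: v**2. Cubic part: -3*u**3 - u**2*v + u*v**2 - v**3.
The quadratic part v**2 is a perfect square, so there is a single (double) tangent line v = 0, i.e. y = 1. Restricting the cubic part to that line (v = 0) leaves -3*u**3 ≠ 0, so f is not divisible by v and the branch is v² ≈ 3*u**3 to lowest order — this is a cusp.
Classification: cusp.


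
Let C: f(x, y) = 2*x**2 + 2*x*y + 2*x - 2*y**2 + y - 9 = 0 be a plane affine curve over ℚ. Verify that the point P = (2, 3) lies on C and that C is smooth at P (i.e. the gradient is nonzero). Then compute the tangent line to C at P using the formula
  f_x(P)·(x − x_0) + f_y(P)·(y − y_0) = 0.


Tangent line at P: 16*x - 7*y - 11 = 0.

Step 1: f(2, 3) = 0, so P lies on C.
Step 2: partial derivatives
  f_x(x, y) = 4*x + 2*y + 2, f_y(x, y) = 2*x - 4*y + 1.
  f_x(P) = 16, f_y(P) = -7 (gradient nonzero, so P is smooth).
Step 3: tangent line at P: 16·(x − 2) + -7·(y − 3) = 0.
Expanding: 16*x - 7*y - 11 = 0.


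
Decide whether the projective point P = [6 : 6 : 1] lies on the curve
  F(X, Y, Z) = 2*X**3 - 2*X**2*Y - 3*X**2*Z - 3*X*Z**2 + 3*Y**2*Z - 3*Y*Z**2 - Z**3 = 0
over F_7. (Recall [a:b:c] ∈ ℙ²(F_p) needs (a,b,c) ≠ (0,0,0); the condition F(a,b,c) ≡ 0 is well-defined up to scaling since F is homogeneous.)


F(6,6,1) ≡ 5 (mod 7); P is NOT on the curve.

Evaluate F(6, 6, 1) term-by-term (mod 7).
  2*X**3 ↦ 2·216·1·1 = 432
  -2*X**2*Y ↦ -2·36·6·1 = -432
  -3*X**2*Z ↦ -3·36·1·1 = -108
  -3*X*Z**2 ↦ -3·6·1·1 = -18
  3*Y**2*Z ↦ 3·1·36·1 = 108
  -3*Y*Z**2 ↦ -3·1·6·1 = -18
  -Z**3 ↦ -1·1·1·1 = -1
Sum: F(6, 6, 1) = (432) + (-432) + (-108) + (-18) + (108) + (-18) + (-1) = -37.
Reducing mod 7: -37 ≡ 5 (mod 7).
Since F(a, b, c) ≡ 5 ≠ 0 (mod 7), P does NOT lie on the curve.


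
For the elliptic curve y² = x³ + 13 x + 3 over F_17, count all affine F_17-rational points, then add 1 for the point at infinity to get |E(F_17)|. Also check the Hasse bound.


Affine points = {(1, 0), (3, 1), (3, 16), (4, 0), (6, 5), (6, 12), (9, 4), (9, 13), (11, 7), (11, 10), (12, 0)}; affine count = 11; |E(F_17)| = 12.

Discriminant check: Δ ∝ 4a³ + 27b² = 4·13³ + 27·3² = 4·2197 + 27·9 ≡ 4 (mod 17). Nonzero ⇒ E is nonsingular.
For each x ∈ F_17, compute rhs = x³ + 13·x + 3 mod 17, then count y ∈ F_17 with y² ≡ rhs.
  x = 0: rhs = 3, matching y values: none (0 points).
  x = 1: rhs = 0, matching y values: 0 (1 points).
  x = 2: rhs = 3, matching y values: none (0 points).
  x = 3: rhs = 1, matching y values: 1, 16 (2 points).
  x = 4: rhs = 0, matching y values: 0 (1 points).
  x = 5: rhs = 6, matching y values: none (0 points).
  x = 6: rhs = 8, matching y values: 5, 12 (2 points).
  x = 7: rhs = 12, matching y values: none (0 points).
  x = 8: rhs = 7, matching y values: none (0 points).
  x = 9: rhs = 16, matching y values: 4, 13 (2 points).
  x = 10: rhs = 11, matching y values: none (0 points).
  x = 11: rhs = 15, matching y values: 7, 10 (2 points).
  x = 12: rhs = 0, matching y values: 0 (1 points).
  x = 13: rhs = 6, matching y values: none (0 points).
  x = 14: rhs = 5, matching y values: none (0 points).
  x = 15: rhs = 3, matching y values: none (0 points).
  x = 16: rhs = 6, matching y values: none (0 points).
Total affine count: 11.
Full point count |E(F_17)| = 11 + 1 = 12.
Hasse bound: |12 − (17+1)| = |-6| = 6 ≤ 2√17 ≈ 8.2462 ✓.


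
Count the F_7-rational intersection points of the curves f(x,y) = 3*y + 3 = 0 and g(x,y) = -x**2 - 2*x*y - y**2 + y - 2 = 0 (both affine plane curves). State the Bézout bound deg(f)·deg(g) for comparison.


Common zeros: {(3, 6), (6, 6)}; count = 2; Bézout bound = 2.

deg(f) = 1, deg(g) = 2, so Bézout bound = 2.
Scan x ∈ F_7. For each x, list the y ∈ F_7 with f(x, y) ≡ 0 and those with g(x, y) ≡ 0 (mod 7); the common zeros in that column are the intersection.
  x = 0: f ≡ 0 at y ∈ {6}; g ≡ 0 at y ∈ {4}; common: ∅.
  x = 1: f ≡ 0 at y ∈ {6}; g ≡ 0 at y ∈ ∅; common: ∅.
  x = 2: f ≡ 0 at y ∈ {6}; g ≡ 0 at y ∈ ∅; common: ∅.
  x = 3: f ≡ 0 at y ∈ {6}; g ≡ 0 at y ∈ {3, 6}; common: {6}.
  x = 4: f ≡ 0 at y ∈ {6}; g ≡ 0 at y ∈ ∅; common: ∅.
  x = 5: f ≡ 0 at y ∈ {6}; g ≡ 0 at y ∈ {2, 3}; common: ∅.
  x = 6: f ≡ 0 at y ∈ {6}; g ≡ 0 at y ∈ {4, 6}; common: {6}.
Collecting: common zeros = {(3, 6), (6, 6)}, so the count is 2.
Comparison with the Bézout bound: 2 ≤ 2 = deg(f)·deg(g), as expected for curves with no common component (the bound is attained).


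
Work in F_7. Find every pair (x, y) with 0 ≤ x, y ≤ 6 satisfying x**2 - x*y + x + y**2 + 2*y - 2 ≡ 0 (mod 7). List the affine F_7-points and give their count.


Affine F_7-points: {(1, 0), (1, 6), (4, 3), (4, 6), (5, 0), (5, 3)}; count = 6.

For each of the 49 pairs (x, y) ∈ F_7², evaluate f(x, y) mod 7. Record the zeros.
  x = 0: [0↦5, 1↦1, 2↦6, 3↦6, 4↦1, 5↦5, 6↦4]  zeros at y ∈ ∅
  x = 1: [0↦0, 1↦2, 2↦6, 3↦5, 4↦6, 5↦2, 6↦0]  zeros at y ∈ {0, 6}
  x = 2: [0↦4, 1↦5, 2↦1, 3↦6, 4↦6, 5↦1, 6↦5]  zeros at y ∈ ∅
  x = 3: [0↦3, 1↦3, 2↦5, 3↦2, 4↦1, 5↦2, 6↦5]  zeros at y ∈ ∅
  x = 4: [0↦4, 1↦3, 2↦4, 3↦0, 4↦5, 5↦5, 6↦0]  zeros at y ∈ {3, 6}
  x = 5: [0↦0, 1↦5, 2↦5, 3↦0, 4↦4, 5↦3, 6↦4]  zeros at y ∈ {0, 3}
  x = 6: [0↦5, 1↦2, 2↦1, 3↦2, 4↦5, 5↦3, 6↦3]  zeros at y ∈ ∅
Collecting zeros: affine points = {(1, 0), (1, 6), (4, 3), (4, 6), (5, 0), (5, 3)}.
Total count |C(F_7)_aff| = 6.


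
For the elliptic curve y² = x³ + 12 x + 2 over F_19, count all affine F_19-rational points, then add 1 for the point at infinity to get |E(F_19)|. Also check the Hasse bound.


Affine points = {(4, 0), (5, 4), (5, 15), (6, 9), (6, 10), (7, 7), (7, 12), (10, 1), (10, 18), (14, 8), (14, 11), (15, 2), (15, 17)}; affine count = 13; |E(F_19)| = 14.

Discriminant check: Δ ∝ 4a³ + 27b² = 4·12³ + 27·2² = 4·1728 + 27·4 ≡ 9 (mod 19). Nonzero ⇒ E is nonsingular.
For each x ∈ F_19, compute rhs = x³ + 12·x + 2 mod 19, then count y ∈ F_19 with y² ≡ rhs.
  x = 0: rhs = 2, matching y values: none (0 points).
  x = 1: rhs = 15, matching y values: none (0 points).
  x = 2: rhs = 15, matching y values: none (0 points).
  x = 3: rhs = 8, matching y values: none (0 points).
  x = 4: rhs = 0, matching y values: 0 (1 points).
  x = 5: rhs = 16, matching y values: 4, 15 (2 points).
  x = 6: rhs = 5, matching y values: 9, 10 (2 points).
  x = 7: rhs = 11, matching y values: 7, 12 (2 points).
  x = 8: rhs = 2, matching y values: none (0 points).
  x = 9: rhs = 3, matching y values: none (0 points).
  x = 10: rhs = 1, matching y values: 1, 18 (2 points).
  x = 11: rhs = 2, matching y values: none (0 points).
  x = 12: rhs = 12, matching y values: none (0 points).
  x = 13: rhs = 18, matching y values: none (0 points).
  x = 14: rhs = 7, matching y values: 8, 11 (2 points).
  x = 15: rhs = 4, matching y values: 2, 17 (2 points).
  x = 16: rhs = 15, matching y values: none (0 points).
  x = 17: rhs = 8, matching y values: none (0 points).
  x = 18: rhs = 8, matching y values: none (0 points).
Total affine count: 13.
Full point count |E(F_19)| = 13 + 1 = 14.
Hasse bound: |14 − (19+1)| = |-6| = 6 ≤ 2√19 ≈ 8.7178 ✓.


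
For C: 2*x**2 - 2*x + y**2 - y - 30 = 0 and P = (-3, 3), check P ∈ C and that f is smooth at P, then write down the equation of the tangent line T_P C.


Tangent line at P: -14*x + 5*y - 57 = 0.

Step 1: f(-3, 3) = 0, so P lies on C.
Step 2: partial derivatives
  f_x(x, y) = 4*x - 2, f_y(x, y) = 2*y - 1.
  f_x(P) = -14, f_y(P) = 5 (gradient nonzero, so P is smooth).
Step 3: tangent line at P: -14·(x − -3) + 5·(y − 3) = 0.
Expanding: -14*x + 5*y - 57 = 0.


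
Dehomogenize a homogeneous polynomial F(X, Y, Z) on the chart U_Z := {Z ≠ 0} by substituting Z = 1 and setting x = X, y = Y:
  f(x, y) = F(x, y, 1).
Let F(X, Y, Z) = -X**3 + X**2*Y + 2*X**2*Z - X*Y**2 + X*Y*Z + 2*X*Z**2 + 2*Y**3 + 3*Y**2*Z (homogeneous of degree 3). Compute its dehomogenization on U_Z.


f(x, y) = -x**3 + x**2*y + 2*x**2 - x*y**2 + x*y + 2*x + 2*y**3 + 3*y**2

On U_Z we set Z = 1. Each monomial c·X^i·Y^j·Z^k in F becomes c·x^i·y^j·1^k = c·x^i·y^j.
Substituting Z = 1: F(X, Y, 1) = -x**3 + x**2*y + 2*x**2 - x*y**2 + x*y + 2*x + 2*y**3 + 3*y**2.
Note: deg(f) ≤ deg(F) = 3; strict inequality happens when F is divisible by Z (lost terms).
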